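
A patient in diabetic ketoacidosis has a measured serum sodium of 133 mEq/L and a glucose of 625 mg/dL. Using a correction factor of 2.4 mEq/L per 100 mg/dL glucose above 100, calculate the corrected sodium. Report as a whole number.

146 mEq/L

Corrected Na = measured Na + 2.4 · (glucose − 100)/100
= 133 + 2.4 · (625 − 100)/100
= 133 + 12.6
= 145.6 mEq/L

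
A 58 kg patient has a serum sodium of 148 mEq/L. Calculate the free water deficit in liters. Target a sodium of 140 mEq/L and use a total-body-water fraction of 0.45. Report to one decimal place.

1.5 L

TBW = 0.45 · 58 = 26.1 L
Free water deficit = TBW · (Na/140 − 1)
= 26.1 · (148/140 − 1)
= 26.1 · 0.0571
= 1.49 L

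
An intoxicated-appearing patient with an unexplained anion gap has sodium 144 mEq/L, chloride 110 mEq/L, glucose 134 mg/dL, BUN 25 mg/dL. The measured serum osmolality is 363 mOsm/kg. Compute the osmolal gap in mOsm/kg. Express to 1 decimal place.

58.6 mOsm/kg

Calculated osmolality = 2·Na + glucose/18 + BUN/2.8
= 2·144 + 134/18 + 25/2.8
= 288 + 7.44 + 8.93
= 304.37 mOsm/kg ≈ 304.4 mOsm/kg
Osmolar gap = measured − calculated = 363 − 304.4 = 58.6 mOsm/kg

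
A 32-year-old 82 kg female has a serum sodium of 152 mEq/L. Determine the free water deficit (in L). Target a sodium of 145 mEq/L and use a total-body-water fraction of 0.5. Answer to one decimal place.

2.0 L

TBW = 0.5 · 82 = 41 L
Free water deficit = TBW · (Na/145 − 1)
= 41 · (152/145 − 1)
= 41 · 0.0483
= 1.98 L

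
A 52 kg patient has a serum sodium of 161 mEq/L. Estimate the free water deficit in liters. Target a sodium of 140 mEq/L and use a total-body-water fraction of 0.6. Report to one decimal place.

4.7 L

TBW = 0.6 · 52 = 31.2 L
Free water deficit = TBW · (Na/140 − 1)
= 31.2 · (161/140 − 1)
= 31.2 · 0.15
= 4.68 L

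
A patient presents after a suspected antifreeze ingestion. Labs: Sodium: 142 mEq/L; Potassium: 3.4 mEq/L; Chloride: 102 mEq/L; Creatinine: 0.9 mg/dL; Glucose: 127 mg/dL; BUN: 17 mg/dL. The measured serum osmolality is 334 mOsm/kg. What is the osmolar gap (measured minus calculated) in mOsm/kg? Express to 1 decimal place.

Calculated osmolality = 2·Na + glucose/18 + BUN/2.8
= 2·142 + 127/18 + 17/2.8
= 284 + 7.06 + 6.07
= 297.13 mOsm/kg ≈ 297.1 mOsm/kg
Osmolar gap = measured − calculated = 334 − 297.1 = 36.9 mOsm/kg

36.9 mOsm/kg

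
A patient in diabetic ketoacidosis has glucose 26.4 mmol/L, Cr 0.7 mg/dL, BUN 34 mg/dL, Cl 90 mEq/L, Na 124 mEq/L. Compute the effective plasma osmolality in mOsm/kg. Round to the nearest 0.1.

274.4 mOsm/kg

Effective osmolality excludes urea (freely permeant across cell membranes):
2·Na + glucose
= 2·124 + 26.4
= 248 + 26.4
= 274.4 mOsm/kg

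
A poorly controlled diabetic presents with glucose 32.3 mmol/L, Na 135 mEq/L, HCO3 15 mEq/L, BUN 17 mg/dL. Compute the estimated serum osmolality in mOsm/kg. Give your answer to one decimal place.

Calculated osmolality = 2·Na + glucose + BUN/2.8
= 2·135 + 32.3 + 17/2.8
= 270 + 32.30 + 6.07
= 308.37 mOsm/kg

308.4 mOsm/kg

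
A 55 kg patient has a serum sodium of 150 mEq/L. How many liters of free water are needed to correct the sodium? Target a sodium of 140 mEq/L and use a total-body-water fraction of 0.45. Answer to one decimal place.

TBW = 0.45 · 55 = 24.75 L
Free water deficit = TBW · (Na/140 − 1)
= 24.75 · (150/140 − 1)
= 24.75 · 0.0714
= 1.77 L

1.8 L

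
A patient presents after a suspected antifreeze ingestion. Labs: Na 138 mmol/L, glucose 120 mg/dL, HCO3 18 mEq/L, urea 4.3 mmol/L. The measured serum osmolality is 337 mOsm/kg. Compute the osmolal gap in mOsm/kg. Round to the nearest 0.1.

Calculated osmolality = 2·Na + glucose/18 + urea
= 2·138 + 120/18 + 4.3
= 276 + 6.67 + 4.30
= 286.97 mOsm/kg ≈ 287.0 mOsm/kg
Osmolar gap = measured − calculated = 337 − 287.0 = 50.0 mOsm/kg

50.0 mOsm/kg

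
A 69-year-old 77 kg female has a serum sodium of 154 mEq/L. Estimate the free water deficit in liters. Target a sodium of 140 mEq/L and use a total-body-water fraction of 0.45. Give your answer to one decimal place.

3.5 L

TBW = 0.45 · 77 = 34.65 L
Free water deficit = TBW · (Na/140 − 1)
= 34.65 · (154/140 − 1)
= 34.65 · 0.1
= 3.46 L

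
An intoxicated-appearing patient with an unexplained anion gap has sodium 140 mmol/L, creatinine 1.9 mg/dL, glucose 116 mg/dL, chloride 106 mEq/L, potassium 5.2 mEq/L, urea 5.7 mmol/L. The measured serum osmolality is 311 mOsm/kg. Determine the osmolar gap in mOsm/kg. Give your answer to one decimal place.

18.9 mOsm/kg

Calculated osmolality = 2·Na + glucose/18 + urea
= 2·140 + 116/18 + 5.7
= 280 + 6.44 + 5.70
= 292.14 mOsm/kg ≈ 292.1 mOsm/kg
Osmolar gap = measured − calculated = 311 − 292.1 = 18.9 mOsm/kg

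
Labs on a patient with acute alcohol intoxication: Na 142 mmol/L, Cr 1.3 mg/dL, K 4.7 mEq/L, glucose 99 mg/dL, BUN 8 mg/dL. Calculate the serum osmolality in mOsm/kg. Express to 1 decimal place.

Calculated osmolality = 2·Na + glucose/18 + BUN/2.8
= 2·142 + 99/18 + 8/2.8
= 284 + 5.50 + 2.86
= 292.36 mOsm/kg

292.4 mOsm/kg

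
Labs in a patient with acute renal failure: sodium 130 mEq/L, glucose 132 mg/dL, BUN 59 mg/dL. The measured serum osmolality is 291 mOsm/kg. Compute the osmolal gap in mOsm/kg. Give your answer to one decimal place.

2.6 mOsm/kg

Calculated osmolality = 2·Na + glucose/18 + BUN/2.8
= 2·130 + 132/18 + 59/2.8
= 260 + 7.33 + 21.07
= 288.4 mOsm/kg ≈ 288.4 mOsm/kg
Osmolar gap = measured − calculated = 291 − 288.4 = 2.6 mOsm/kg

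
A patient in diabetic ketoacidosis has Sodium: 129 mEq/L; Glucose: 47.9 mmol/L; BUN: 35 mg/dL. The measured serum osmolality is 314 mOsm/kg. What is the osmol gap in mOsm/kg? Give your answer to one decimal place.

Calculated osmolality = 2·Na + glucose + BUN/2.8
= 2·129 + 47.9 + 35/2.8
= 258 + 47.90 + 12.50
= 318.4 mOsm/kg ≈ 318.4 mOsm/kg
Osmolar gap = measured − calculated = 314 − 318.4 = -4.4 mOsm/kg

-4.4 mOsm/kg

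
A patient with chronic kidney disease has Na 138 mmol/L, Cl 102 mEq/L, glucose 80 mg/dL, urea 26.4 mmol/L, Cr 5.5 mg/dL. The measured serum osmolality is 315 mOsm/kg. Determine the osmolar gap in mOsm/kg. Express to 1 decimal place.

8.2 mOsm/kg

Calculated osmolality = 2·Na + glucose/18 + urea
= 2·138 + 80/18 + 26.4
= 276 + 4.44 + 26.40
= 306.84 mOsm/kg ≈ 306.8 mOsm/kg
Osmolar gap = measured − calculated = 315 − 306.8 = 8.2 mOsm/kg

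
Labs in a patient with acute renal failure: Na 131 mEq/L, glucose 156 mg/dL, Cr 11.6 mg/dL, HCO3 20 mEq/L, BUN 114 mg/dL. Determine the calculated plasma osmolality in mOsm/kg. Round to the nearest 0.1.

Calculated osmolality = 2·Na + glucose/18 + BUN/2.8
= 2·131 + 156/18 + 114/2.8
= 262 + 8.67 + 40.71
= 311.38 mOsm/kg

311.4 mOsm/kg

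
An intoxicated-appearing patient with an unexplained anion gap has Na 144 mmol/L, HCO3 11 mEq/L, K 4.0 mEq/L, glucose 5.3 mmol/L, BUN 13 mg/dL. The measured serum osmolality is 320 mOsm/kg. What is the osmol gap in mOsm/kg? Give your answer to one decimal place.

Calculated osmolality = 2·Na + glucose + BUN/2.8
= 2·144 + 5.3 + 13/2.8
= 288 + 5.30 + 4.64
= 297.94 mOsm/kg ≈ 297.9 mOsm/kg
Osmolar gap = measured − calculated = 320 − 297.9 = 22.1 mOsm/kg

22.1 mOsm/kg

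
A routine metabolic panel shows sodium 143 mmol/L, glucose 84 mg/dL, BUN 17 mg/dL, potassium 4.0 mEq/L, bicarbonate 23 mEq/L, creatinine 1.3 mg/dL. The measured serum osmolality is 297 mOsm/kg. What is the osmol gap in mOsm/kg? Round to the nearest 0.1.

0.3 mOsm/kg

Calculated osmolality = 2·Na + glucose/18 + BUN/2.8
= 2·143 + 84/18 + 17/2.8
= 286 + 4.67 + 6.07
= 296.74 mOsm/kg ≈ 296.7 mOsm/kg
Osmolar gap = measured − calculated = 297 − 296.7 = 0.3 mOsm/kg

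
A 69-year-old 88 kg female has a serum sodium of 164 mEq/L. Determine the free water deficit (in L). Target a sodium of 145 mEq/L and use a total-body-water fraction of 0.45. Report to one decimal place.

5.2 L

TBW = 0.45 · 88 = 39.6 L
Free water deficit = TBW · (Na/145 − 1)
= 39.6 · (164/145 − 1)
= 39.6 · 0.131
= 5.19 L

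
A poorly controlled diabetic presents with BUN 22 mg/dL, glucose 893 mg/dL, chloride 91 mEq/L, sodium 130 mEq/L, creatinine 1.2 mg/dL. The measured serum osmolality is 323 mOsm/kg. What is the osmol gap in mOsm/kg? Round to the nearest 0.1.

Calculated osmolality = 2·Na + glucose/18 + BUN/2.8
= 2·130 + 893/18 + 22/2.8
= 260 + 49.61 + 7.86
= 317.47 mOsm/kg ≈ 317.5 mOsm/kg
Osmolar gap = measured − calculated = 323 − 317.5 = 5.5 mOsm/kg

5.5 mOsm/kg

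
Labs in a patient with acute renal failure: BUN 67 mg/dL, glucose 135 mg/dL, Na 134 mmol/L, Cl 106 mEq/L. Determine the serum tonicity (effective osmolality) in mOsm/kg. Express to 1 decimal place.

Effective osmolality excludes urea (freely permeant across cell membranes):
2·Na + glucose/18
= 2·134 + 135/18
= 268 + 7.5
= 275.5 mOsm/kg

275.5 mOsm/kg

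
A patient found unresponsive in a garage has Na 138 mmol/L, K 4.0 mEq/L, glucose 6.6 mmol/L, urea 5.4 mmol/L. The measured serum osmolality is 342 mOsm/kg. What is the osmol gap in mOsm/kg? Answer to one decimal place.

Calculated osmolality = 2·Na + glucose + urea
= 2·138 + 6.6 + 5.4
= 276 + 6.60 + 5.40
= 288 mOsm/kg ≈ 288.0 mOsm/kg
Osmolar gap = measured − calculated = 342 − 288.0 = 54.0 mOsm/kg

54.0 mOsm/kg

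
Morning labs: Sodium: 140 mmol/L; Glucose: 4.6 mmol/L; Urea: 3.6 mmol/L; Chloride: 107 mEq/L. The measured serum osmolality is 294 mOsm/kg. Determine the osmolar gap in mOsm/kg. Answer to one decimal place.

5.8 mOsm/kg

Calculated osmolality = 2·Na + glucose + urea
= 2·140 + 4.6 + 3.6
= 280 + 4.60 + 3.60
= 288.2 mOsm/kg ≈ 288.2 mOsm/kg
Osmolar gap = measured − calculated = 294 − 288.2 = 5.8 mOsm/kg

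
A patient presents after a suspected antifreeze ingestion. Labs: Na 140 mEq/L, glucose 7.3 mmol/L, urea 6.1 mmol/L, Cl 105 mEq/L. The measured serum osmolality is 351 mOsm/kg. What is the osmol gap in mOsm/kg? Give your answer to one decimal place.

57.6 mOsm/kg

Calculated osmolality = 2·Na + glucose + urea
= 2·140 + 7.3 + 6.1
= 280 + 7.30 + 6.10
= 293.4 mOsm/kg ≈ 293.4 mOsm/kg
Osmolar gap = measured − calculated = 351 − 293.4 = 57.6 mOsm/kg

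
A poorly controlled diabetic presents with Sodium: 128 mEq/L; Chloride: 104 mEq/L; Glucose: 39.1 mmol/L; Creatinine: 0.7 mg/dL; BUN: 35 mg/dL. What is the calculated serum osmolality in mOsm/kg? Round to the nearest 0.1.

Calculated osmolality = 2·Na + glucose + BUN/2.8
= 2·128 + 39.1 + 35/2.8
= 256 + 39.10 + 12.50
= 307.6 mOsm/kg

307.6 mOsm/kg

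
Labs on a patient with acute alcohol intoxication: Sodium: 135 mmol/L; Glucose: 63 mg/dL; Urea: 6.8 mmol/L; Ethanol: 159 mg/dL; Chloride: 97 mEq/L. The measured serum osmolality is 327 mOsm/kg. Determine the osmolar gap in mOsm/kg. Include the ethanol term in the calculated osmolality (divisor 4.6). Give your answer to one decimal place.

12.1 mOsm/kg

Calculated osmolality = 2·Na + glucose/18 + urea + ethanol/4.6
= 2·135 + 63/18 + 6.8 + 159/4.6
= 270 + 3.50 + 6.80 + 34.57
= 314.87 mOsm/kg ≈ 314.9 mOsm/kg
Osmolar gap = measured − calculated = 327 − 314.9 = 12.1 mOsm/kg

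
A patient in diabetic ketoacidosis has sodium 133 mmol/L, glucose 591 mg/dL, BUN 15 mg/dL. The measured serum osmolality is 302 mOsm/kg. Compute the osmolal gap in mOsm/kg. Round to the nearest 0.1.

-2.2 mOsm/kg

Calculated osmolality = 2·Na + glucose/18 + BUN/2.8
= 2·133 + 591/18 + 15/2.8
= 266 + 32.83 + 5.36
= 304.19 mOsm/kg ≈ 304.2 mOsm/kg
Osmolar gap = measured − calculated = 302 − 304.2 = -2.2 mOsm/kg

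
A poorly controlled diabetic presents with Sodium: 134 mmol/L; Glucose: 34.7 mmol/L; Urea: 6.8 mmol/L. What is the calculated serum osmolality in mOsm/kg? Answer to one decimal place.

309.5 mOsm/kg

Calculated osmolality = 2·Na + glucose + urea
= 2·134 + 34.7 + 6.8
= 268 + 34.70 + 6.80
= 309.5 mOsm/kg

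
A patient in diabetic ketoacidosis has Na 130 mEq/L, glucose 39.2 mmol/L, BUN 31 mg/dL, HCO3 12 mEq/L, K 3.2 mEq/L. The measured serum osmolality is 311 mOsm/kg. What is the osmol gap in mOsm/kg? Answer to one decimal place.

0.7 mOsm/kg

Calculated osmolality = 2·Na + glucose + BUN/2.8
= 2·130 + 39.2 + 31/2.8
= 260 + 39.20 + 11.07
= 310.27 mOsm/kg ≈ 310.3 mOsm/kg
Osmolar gap = measured − calculated = 311 − 310.3 = 0.7 mOsm/kg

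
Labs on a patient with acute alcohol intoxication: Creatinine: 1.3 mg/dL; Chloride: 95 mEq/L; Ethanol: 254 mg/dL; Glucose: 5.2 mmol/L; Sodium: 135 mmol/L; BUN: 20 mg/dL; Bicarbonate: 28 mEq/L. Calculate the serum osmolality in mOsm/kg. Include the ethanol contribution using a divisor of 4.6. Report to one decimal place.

337.6 mOsm/kg

Calculated osmolality = 2·Na + glucose + BUN/2.8 + ethanol/4.6
= 2·135 + 5.2 + 20/2.8 + 254/4.6
= 270 + 5.20 + 7.14 + 55.22
= 337.56 mOsm/kg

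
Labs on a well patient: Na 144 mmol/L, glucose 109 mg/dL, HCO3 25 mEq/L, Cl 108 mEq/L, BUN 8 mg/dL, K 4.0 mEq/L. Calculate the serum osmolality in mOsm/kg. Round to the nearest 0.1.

Calculated osmolality = 2·Na + glucose/18 + BUN/2.8
= 2·144 + 109/18 + 8/2.8
= 288 + 6.06 + 2.86
= 296.92 mOsm/kg

296.9 mOsm/kg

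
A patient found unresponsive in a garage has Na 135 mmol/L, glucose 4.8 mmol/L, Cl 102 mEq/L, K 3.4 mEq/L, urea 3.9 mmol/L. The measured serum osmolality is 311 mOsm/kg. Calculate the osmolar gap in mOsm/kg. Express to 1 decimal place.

32.3 mOsm/kg

Calculated osmolality = 2·Na + glucose + urea
= 2·135 + 4.8 + 3.9
= 270 + 4.80 + 3.90
= 278.7 mOsm/kg ≈ 278.7 mOsm/kg
Osmolar gap = measured − calculated = 311 − 278.7 = 32.3 mOsm/kg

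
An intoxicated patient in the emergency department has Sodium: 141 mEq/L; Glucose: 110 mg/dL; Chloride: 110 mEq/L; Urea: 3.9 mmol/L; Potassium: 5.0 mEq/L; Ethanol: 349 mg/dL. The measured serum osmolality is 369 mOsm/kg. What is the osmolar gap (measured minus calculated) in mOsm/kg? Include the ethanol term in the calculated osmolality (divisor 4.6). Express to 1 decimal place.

Calculated osmolality = 2·Na + glucose/18 + urea + ethanol/4.6
= 2·141 + 110/18 + 3.9 + 349/4.6
= 282 + 6.11 + 3.90 + 75.87
= 367.88 mOsm/kg ≈ 367.9 mOsm/kg
Osmolar gap = measured − calculated = 369 − 367.9 = 1.1 mOsm/kg

1.1 mOsm/kg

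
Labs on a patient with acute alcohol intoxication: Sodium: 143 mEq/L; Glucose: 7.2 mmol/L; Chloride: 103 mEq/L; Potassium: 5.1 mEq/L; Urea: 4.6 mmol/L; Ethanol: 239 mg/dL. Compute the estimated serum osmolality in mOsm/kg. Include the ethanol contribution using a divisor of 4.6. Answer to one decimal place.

Calculated osmolality = 2·Na + glucose + urea + ethanol/4.6
= 2·143 + 7.2 + 4.6 + 239/4.6
= 286 + 7.20 + 4.60 + 51.96
= 349.76 mOsm/kg

349.8 mOsm/kg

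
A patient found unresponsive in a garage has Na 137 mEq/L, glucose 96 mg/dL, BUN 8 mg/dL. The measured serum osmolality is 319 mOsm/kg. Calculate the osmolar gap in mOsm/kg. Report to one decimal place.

Calculated osmolality = 2·Na + glucose/18 + BUN/2.8
= 2·137 + 96/18 + 8/2.8
= 274 + 5.33 + 2.86
= 282.19 mOsm/kg ≈ 282.2 mOsm/kg
Osmolar gap = measured − calculated = 319 − 282.2 = 36.8 mOsm/kg

36.8 mOsm/kg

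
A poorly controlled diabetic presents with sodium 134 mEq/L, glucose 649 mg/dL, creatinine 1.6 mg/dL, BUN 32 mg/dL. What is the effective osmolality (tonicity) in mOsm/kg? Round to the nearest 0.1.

304.1 mOsm/kg

Effective osmolality excludes urea (freely permeant across cell membranes):
2·Na + glucose/18
= 2·134 + 649/18
= 268 + 36.06
= 304.06 mOsm/kg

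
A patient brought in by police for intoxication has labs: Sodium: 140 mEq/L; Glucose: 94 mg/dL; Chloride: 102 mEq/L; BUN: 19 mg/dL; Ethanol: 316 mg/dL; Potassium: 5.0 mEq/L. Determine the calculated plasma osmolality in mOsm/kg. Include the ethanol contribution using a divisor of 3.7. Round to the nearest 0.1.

Calculated osmolality = 2·Na + glucose/18 + BUN/2.8 + ethanol/3.7
= 2·140 + 94/18 + 19/2.8 + 316/3.7
= 280 + 5.22 + 6.79 + 85.41
= 377.42 mOsm/kg

377.4 mOsm/kg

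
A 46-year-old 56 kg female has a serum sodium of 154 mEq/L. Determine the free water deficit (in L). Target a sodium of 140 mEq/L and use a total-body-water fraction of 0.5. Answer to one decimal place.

TBW = 0.5 · 56 = 28 L
Free water deficit = TBW · (Na/140 − 1)
= 28 · (154/140 − 1)
= 28 · 0.1
= 2.8 L

2.8 L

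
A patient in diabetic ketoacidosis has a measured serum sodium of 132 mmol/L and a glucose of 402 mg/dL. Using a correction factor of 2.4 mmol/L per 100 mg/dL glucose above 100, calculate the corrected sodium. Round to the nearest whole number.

Corrected Na = measured Na + 2.4 · (glucose − 100)/100
= 132 + 2.4 · (402 − 100)/100
= 132 + 7.2
= 139.2 mmol/L

139 mmol/L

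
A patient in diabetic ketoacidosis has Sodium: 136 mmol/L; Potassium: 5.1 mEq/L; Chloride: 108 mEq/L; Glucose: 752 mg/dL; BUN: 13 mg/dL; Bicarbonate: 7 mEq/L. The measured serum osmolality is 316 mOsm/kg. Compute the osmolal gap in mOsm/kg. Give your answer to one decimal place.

Calculated osmolality = 2·Na + glucose/18 + BUN/2.8
= 2·136 + 752/18 + 13/2.8
= 272 + 41.78 + 4.64
= 318.42 mOsm/kg ≈ 318.4 mOsm/kg
Osmolar gap = measured − calculated = 316 − 318.4 = -2.4 mOsm/kg

-2.4 mOsm/kg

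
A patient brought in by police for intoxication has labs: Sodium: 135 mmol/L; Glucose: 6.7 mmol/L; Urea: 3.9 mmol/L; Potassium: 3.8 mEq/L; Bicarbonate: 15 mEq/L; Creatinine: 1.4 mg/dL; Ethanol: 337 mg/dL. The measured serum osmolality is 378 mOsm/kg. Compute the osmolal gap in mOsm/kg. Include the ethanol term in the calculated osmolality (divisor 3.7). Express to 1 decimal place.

6.3 mOsm/kg

Calculated osmolality = 2·Na + glucose + urea + ethanol/3.7
= 2·135 + 6.7 + 3.9 + 337/3.7
= 270 + 6.70 + 3.90 + 91.08
= 371.68 mOsm/kg ≈ 371.7 mOsm/kg
Osmolar gap = measured − calculated = 378 − 371.7 = 6.3 mOsm/kg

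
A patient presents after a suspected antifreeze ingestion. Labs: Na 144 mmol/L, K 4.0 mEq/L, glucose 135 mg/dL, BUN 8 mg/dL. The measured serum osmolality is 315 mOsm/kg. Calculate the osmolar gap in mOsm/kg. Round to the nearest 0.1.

Calculated osmolality = 2·Na + glucose/18 + BUN/2.8
= 2·144 + 135/18 + 8/2.8
= 288 + 7.50 + 2.86
= 298.36 mOsm/kg ≈ 298.4 mOsm/kg
Osmolar gap = measured − calculated = 315 − 298.4 = 16.6 mOsm/kg

16.6 mOsm/kg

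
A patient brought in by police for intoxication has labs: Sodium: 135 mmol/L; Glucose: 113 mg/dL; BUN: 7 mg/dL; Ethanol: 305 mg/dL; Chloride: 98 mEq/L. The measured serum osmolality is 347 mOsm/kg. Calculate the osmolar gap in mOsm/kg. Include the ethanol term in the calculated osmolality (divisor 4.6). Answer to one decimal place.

Calculated osmolality = 2·Na + glucose/18 + BUN/2.8 + ethanol/4.6
= 2·135 + 113/18 + 7/2.8 + 305/4.6
= 270 + 6.28 + 2.50 + 66.30
= 345.08 mOsm/kg ≈ 345.1 mOsm/kg
Osmolar gap = measured − calculated = 347 − 345.1 = 1.9 mOsm/kg

1.9 mOsm/kg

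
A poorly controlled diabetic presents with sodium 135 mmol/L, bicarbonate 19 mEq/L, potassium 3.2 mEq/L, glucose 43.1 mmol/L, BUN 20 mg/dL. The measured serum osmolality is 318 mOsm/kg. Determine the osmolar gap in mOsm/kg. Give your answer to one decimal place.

-2.2 mOsm/kg

Calculated osmolality = 2·Na + glucose + BUN/2.8
= 2·135 + 43.1 + 20/2.8
= 270 + 43.10 + 7.14
= 320.24 mOsm/kg ≈ 320.2 mOsm/kg
Osmolar gap = measured − calculated = 318 − 320.2 = -2.2 mOsm/kg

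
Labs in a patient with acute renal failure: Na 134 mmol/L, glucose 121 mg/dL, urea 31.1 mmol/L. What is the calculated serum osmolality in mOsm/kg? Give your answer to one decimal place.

305.8 mOsm/kg

Calculated osmolality = 2·Na + glucose/18 + urea
= 2·134 + 121/18 + 31.1
= 268 + 6.72 + 31.10
= 305.82 mOsm/kg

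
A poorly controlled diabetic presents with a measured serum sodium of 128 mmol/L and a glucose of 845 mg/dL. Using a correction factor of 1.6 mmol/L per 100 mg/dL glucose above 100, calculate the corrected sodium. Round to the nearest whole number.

Corrected Na = measured Na + 1.6 · (glucose − 100)/100
= 128 + 1.6 · (845 − 100)/100
= 128 + 11.9
= 139.9 mmol/L

140 mmol/L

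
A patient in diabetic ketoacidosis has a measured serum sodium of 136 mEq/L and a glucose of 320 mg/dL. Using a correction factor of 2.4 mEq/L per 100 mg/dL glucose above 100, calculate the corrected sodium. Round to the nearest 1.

141 mEq/L

Corrected Na = measured Na + 2.4 · (glucose − 100)/100
= 136 + 2.4 · (320 − 100)/100
= 136 + 5.3
= 141.3 mEq/L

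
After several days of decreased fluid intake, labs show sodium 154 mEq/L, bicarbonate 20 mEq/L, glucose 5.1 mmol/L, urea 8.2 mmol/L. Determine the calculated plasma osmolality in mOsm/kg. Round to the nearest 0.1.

Calculated osmolality = 2·Na + glucose + urea
= 2·154 + 5.1 + 8.2
= 308 + 5.10 + 8.20
= 321.3 mOsm/kg

321.3 mOsm/kg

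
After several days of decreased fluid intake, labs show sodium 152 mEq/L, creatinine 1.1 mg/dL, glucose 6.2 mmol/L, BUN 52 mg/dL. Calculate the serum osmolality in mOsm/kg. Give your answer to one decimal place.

Calculated osmolality = 2·Na + glucose + BUN/2.8
= 2·152 + 6.2 + 52/2.8
= 304 + 6.20 + 18.57
= 328.77 mOsm/kg

328.8 mOsm/kg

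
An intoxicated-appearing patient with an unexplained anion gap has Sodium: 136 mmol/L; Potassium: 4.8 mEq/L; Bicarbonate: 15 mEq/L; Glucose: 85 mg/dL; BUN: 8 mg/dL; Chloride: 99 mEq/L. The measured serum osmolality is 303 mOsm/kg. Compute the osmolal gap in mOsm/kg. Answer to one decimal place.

23.4 mOsm/kg

Calculated osmolality = 2·Na + glucose/18 + BUN/2.8
= 2·136 + 85/18 + 8/2.8
= 272 + 4.72 + 2.86
= 279.58 mOsm/kg ≈ 279.6 mOsm/kg
Osmolar gap = measured − calculated = 303 − 279.6 = 23.4 mOsm/kg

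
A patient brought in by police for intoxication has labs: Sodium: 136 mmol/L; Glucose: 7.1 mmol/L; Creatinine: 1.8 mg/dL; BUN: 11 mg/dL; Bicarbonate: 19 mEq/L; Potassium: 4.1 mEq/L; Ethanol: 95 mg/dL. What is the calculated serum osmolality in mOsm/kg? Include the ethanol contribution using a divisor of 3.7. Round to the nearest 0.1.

Calculated osmolality = 2·Na + glucose + BUN/2.8 + ethanol/3.7
= 2·136 + 7.1 + 11/2.8 + 95/3.7
= 272 + 7.10 + 3.93 + 25.68
= 308.71 mOsm/kg

308.7 mOsm/kg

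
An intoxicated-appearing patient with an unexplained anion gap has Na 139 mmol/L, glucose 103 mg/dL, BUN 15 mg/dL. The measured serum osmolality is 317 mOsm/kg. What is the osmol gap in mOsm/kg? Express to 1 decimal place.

27.9 mOsm/kg

Calculated osmolality = 2·Na + glucose/18 + BUN/2.8
= 2·139 + 103/18 + 15/2.8
= 278 + 5.72 + 5.36
= 289.08 mOsm/kg ≈ 289.1 mOsm/kg
Osmolar gap = measured − calculated = 317 − 289.1 = 27.9 mOsm/kg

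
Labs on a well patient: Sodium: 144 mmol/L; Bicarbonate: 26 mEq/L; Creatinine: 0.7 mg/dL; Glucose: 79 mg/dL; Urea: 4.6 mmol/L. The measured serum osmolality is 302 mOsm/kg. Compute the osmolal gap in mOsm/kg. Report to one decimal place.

Calculated osmolality = 2·Na + glucose/18 + urea
= 2·144 + 79/18 + 4.6
= 288 + 4.39 + 4.60
= 296.99 mOsm/kg ≈ 297.0 mOsm/kg
Osmolar gap = measured − calculated = 302 − 297.0 = 5.0 mOsm/kg

5.0 mOsm/kg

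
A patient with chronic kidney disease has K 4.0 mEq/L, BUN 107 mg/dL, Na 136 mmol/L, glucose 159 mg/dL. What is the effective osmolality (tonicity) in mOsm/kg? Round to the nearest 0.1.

280.8 mOsm/kg

Effective osmolality excludes urea (freely permeant across cell membranes):
2·Na + glucose/18
= 2·136 + 159/18
= 272 + 8.83
= 280.83 mOsm/kg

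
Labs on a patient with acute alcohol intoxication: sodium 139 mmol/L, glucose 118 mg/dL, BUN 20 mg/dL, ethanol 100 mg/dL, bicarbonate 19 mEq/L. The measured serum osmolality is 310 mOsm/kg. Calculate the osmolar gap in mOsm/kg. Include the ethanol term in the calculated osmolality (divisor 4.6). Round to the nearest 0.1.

-3.4 mOsm/kg

Calculated osmolality = 2·Na + glucose/18 + BUN/2.8 + ethanol/4.6
= 2·139 + 118/18 + 20/2.8 + 100/4.6
= 278 + 6.56 + 7.14 + 21.74
= 313.44 mOsm/kg ≈ 313.4 mOsm/kg
Osmolar gap = measured − calculated = 310 − 313.4 = -3.4 mOsm/kg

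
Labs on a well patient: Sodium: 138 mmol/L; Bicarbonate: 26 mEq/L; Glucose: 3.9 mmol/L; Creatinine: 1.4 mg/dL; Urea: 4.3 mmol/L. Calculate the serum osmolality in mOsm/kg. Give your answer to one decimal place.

Calculated osmolality = 2·Na + glucose + urea
= 2·138 + 3.9 + 4.3
= 276 + 3.90 + 4.30
= 284.2 mOsm/kg

284.2 mOsm/kg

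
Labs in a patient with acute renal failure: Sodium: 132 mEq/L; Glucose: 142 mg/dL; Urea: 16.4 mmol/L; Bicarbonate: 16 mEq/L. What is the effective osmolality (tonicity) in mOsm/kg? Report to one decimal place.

Effective osmolality excludes urea (freely permeant across cell membranes):
2·Na + glucose/18
= 2·132 + 142/18
= 264 + 7.89
= 271.89 mOsm/kg

271.9 mOsm/kg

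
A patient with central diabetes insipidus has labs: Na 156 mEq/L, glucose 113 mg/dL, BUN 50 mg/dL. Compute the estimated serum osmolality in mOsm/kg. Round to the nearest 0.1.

336.1 mOsm/kg

Calculated osmolality = 2·Na + glucose/18 + BUN/2.8
= 2·156 + 113/18 + 50/2.8
= 312 + 6.28 + 17.86
= 336.14 mOsm/kg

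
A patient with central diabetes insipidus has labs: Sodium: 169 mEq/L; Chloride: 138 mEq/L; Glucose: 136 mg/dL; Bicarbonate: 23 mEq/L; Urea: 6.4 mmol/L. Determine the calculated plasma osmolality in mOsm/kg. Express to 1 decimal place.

352.0 mOsm/kg

Calculated osmolality = 2·Na + glucose/18 + urea
= 2·169 + 136/18 + 6.4
= 338 + 7.56 + 6.40
= 351.96 mOsm/kg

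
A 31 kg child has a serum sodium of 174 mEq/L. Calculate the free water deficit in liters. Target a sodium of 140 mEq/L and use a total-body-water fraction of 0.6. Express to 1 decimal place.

TBW = 0.6 · 31 = 18.6 L
Free water deficit = TBW · (Na/140 − 1)
= 18.6 · (174/140 − 1)
= 18.6 · 0.2429
= 4.52 L

4.5 L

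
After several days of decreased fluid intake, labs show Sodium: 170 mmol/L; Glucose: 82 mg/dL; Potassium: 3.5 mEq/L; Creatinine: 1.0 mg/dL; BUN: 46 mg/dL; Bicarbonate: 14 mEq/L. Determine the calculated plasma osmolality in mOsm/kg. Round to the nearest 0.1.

Calculated osmolality = 2·Na + glucose/18 + BUN/2.8
= 2·170 + 82/18 + 46/2.8
= 340 + 4.56 + 16.43
= 360.99 mOsm/kg

361.0 mOsm/kg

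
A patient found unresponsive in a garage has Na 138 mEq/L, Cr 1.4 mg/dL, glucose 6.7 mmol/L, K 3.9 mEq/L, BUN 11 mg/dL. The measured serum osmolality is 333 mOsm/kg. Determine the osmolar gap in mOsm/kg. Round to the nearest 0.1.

46.4 mOsm/kg

Calculated osmolality = 2·Na + glucose + BUN/2.8
= 2·138 + 6.7 + 11/2.8
= 276 + 6.70 + 3.93
= 286.63 mOsm/kg ≈ 286.6 mOsm/kg
Osmolar gap = measured − calculated = 333 − 286.6 = 46.4 mOsm/kg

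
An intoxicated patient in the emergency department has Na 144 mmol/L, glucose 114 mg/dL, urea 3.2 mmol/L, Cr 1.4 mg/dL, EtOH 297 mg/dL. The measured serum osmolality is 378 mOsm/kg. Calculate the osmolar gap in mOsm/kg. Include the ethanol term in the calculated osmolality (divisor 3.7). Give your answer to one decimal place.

0.2 mOsm/kg

Calculated osmolality = 2·Na + glucose/18 + urea + ethanol/3.7
= 2·144 + 114/18 + 3.2 + 297/3.7
= 288 + 6.33 + 3.20 + 80.27
= 377.8 mOsm/kg ≈ 377.8 mOsm/kg
Osmolar gap = measured − calculated = 378 − 377.8 = 0.2 mOsm/kg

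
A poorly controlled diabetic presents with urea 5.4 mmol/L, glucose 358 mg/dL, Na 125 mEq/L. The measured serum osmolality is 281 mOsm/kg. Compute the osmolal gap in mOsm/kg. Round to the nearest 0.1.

5.7 mOsm/kg

Calculated osmolality = 2·Na + glucose/18 + urea
= 2·125 + 358/18 + 5.4
= 250 + 19.89 + 5.40
= 275.29 mOsm/kg ≈ 275.3 mOsm/kg
Osmolar gap = measured − calculated = 281 − 275.3 = 5.7 mOsm/kg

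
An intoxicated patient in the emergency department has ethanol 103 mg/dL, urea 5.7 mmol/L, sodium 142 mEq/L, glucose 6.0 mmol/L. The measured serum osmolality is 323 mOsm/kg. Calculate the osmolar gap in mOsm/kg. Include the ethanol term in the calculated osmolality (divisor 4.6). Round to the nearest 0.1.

Calculated osmolality = 2·Na + glucose + urea + ethanol/4.6
= 2·142 + 6 + 5.7 + 103/4.6
= 284 + 6 + 5.70 + 22.39
= 318.09 mOsm/kg ≈ 318.1 mOsm/kg
Osmolar gap = measured − calculated = 323 − 318.1 = 4.9 mOsm/kg

4.9 mOsm/kg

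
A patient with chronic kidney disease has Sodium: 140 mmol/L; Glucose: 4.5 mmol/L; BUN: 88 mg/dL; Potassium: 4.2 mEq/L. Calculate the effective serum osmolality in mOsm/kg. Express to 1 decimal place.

Effective osmolality excludes urea (freely permeant across cell membranes):
2·Na + glucose
= 2·140 + 4.5
= 280 + 4.5
= 284.5 mOsm/kg

284.5 mOsm/kg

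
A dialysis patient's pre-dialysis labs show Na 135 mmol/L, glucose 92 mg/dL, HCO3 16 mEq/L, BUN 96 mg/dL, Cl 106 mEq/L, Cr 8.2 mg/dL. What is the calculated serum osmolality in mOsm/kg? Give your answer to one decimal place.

309.4 mOsm/kg

Calculated osmolality = 2·Na + glucose/18 + BUN/2.8
= 2·135 + 92/18 + 96/2.8
= 270 + 5.11 + 34.29
= 309.4 mOsm/kg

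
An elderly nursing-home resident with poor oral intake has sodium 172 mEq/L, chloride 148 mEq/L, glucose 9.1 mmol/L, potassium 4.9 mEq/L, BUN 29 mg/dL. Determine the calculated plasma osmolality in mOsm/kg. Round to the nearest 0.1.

Calculated osmolality = 2·Na + glucose + BUN/2.8
= 2·172 + 9.1 + 29/2.8
= 344 + 9.10 + 10.36
= 363.46 mOsm/kg

363.5 mOsm/kg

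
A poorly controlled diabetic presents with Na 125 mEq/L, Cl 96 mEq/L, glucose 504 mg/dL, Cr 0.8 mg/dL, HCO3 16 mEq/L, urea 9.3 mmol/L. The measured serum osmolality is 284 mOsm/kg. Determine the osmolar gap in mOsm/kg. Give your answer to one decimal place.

-3.3 mOsm/kg

Calculated osmolality = 2·Na + glucose/18 + urea
= 2·125 + 504/18 + 9.3
= 250 + 28 + 9.30
= 287.3 mOsm/kg ≈ 287.3 mOsm/kg
Osmolar gap = measured − calculated = 284 − 287.3 = -3.3 mOsm/kg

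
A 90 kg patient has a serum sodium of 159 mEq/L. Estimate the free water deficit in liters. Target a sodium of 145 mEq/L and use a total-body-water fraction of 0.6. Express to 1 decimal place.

TBW = 0.6 · 90 = 54 L
Free water deficit = TBW · (Na/145 − 1)
= 54 · (159/145 − 1)
= 54 · 0.0966
= 5.22 L

5.2 L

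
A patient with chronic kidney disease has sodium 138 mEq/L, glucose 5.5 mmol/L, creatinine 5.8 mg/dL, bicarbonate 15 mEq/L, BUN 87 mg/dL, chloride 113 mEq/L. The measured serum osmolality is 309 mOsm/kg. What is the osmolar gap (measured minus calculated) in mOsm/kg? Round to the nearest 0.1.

-3.6 mOsm/kg

Calculated osmolality = 2·Na + glucose + BUN/2.8
= 2·138 + 5.5 + 87/2.8
= 276 + 5.50 + 31.07
= 312.57 mOsm/kg ≈ 312.6 mOsm/kg
Osmolar gap = measured − calculated = 309 − 312.6 = -3.6 mOsm/kg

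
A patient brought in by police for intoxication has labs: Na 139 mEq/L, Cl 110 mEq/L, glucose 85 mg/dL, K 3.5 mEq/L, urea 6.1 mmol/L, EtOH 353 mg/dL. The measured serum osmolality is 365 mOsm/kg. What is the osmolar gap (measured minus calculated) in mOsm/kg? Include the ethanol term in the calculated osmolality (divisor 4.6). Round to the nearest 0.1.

Calculated osmolality = 2·Na + glucose/18 + urea + ethanol/4.6
= 2·139 + 85/18 + 6.1 + 353/4.6
= 278 + 4.72 + 6.10 + 76.74
= 365.56 mOsm/kg ≈ 365.6 mOsm/kg
Osmolar gap = measured − calculated = 365 − 365.6 = -0.6 mOsm/kg

-0.6 mOsm/kg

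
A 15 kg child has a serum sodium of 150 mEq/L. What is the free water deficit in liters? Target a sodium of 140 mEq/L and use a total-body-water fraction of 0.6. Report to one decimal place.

0.6 L

TBW = 0.6 · 15 = 9 L
Free water deficit = TBW · (Na/140 − 1)
= 9 · (150/140 − 1)
= 9 · 0.0714
= 0.64 L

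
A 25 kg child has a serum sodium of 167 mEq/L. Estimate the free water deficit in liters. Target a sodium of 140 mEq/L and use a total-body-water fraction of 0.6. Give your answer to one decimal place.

2.9 L

TBW = 0.6 · 25 = 15 L
Free water deficit = TBW · (Na/140 − 1)
= 15 · (167/140 − 1)
= 15 · 0.1929
= 2.89 L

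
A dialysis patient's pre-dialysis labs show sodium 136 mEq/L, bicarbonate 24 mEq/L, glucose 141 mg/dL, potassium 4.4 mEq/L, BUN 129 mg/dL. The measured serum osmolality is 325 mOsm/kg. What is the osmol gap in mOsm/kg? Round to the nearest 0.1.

-0.9 mOsm/kg

Calculated osmolality = 2·Na + glucose/18 + BUN/2.8
= 2·136 + 141/18 + 129/2.8
= 272 + 7.83 + 46.07
= 325.9 mOsm/kg ≈ 325.9 mOsm/kg
Osmolar gap = measured − calculated = 325 − 325.9 = -0.9 mOsm/kg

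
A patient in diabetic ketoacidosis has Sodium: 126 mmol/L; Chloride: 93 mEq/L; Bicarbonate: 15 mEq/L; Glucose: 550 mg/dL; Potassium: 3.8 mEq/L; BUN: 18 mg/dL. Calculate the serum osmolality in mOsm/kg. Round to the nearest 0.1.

Calculated osmolality = 2·Na + glucose/18 + BUN/2.8
= 2·126 + 550/18 + 18/2.8
= 252 + 30.56 + 6.43
= 288.99 mOsm/kg

289.0 mOsm/kg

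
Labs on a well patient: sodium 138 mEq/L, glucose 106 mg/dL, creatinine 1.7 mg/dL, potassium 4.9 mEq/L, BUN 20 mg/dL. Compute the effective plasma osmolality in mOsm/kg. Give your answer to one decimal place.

Effective osmolality excludes urea (freely permeant across cell membranes):
2·Na + glucose/18
= 2·138 + 106/18
= 276 + 5.89
= 281.89 mOsm/kg

281.9 mOsm/kg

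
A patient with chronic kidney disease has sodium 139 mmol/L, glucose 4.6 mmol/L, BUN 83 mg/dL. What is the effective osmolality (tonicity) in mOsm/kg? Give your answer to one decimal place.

Effective osmolality excludes urea (freely permeant across cell membranes):
2·Na + glucose
= 2·139 + 4.6
= 278 + 4.6
= 282.6 mOsm/kg

282.6 mOsm/kg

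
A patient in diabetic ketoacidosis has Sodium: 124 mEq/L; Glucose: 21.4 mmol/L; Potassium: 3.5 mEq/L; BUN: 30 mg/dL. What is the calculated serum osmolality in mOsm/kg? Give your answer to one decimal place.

280.1 mOsm/kg

Calculated osmolality = 2·Na + glucose + BUN/2.8
= 2·124 + 21.4 + 30/2.8
= 248 + 21.40 + 10.71
= 280.11 mOsm/kg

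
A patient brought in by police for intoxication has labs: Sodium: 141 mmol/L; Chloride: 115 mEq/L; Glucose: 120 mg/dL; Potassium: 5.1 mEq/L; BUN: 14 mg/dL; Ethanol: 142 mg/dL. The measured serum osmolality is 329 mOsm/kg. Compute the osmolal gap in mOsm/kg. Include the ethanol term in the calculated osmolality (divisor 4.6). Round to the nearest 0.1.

4.5 mOsm/kg

Calculated osmolality = 2·Na + glucose/18 + BUN/2.8 + ethanol/4.6
= 2·141 + 120/18 + 14/2.8 + 142/4.6
= 282 + 6.67 + 5 + 30.87
= 324.54 mOsm/kg ≈ 324.5 mOsm/kg
Osmolar gap = measured − calculated = 329 − 324.5 = 4.5 mOsm/kg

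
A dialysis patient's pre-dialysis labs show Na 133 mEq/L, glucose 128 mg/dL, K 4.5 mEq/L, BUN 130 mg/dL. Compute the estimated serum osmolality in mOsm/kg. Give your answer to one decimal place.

Calculated osmolality = 2·Na + glucose/18 + BUN/2.8
= 2·133 + 128/18 + 130/2.8
= 266 + 7.11 + 46.43
= 319.54 mOsm/kg

319.5 mOsm/kg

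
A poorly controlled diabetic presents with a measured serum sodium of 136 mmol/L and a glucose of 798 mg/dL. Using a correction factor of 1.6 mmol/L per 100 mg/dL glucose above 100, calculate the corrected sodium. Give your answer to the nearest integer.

Corrected Na = measured Na + 1.6 · (glucose − 100)/100
= 136 + 1.6 · (798 − 100)/100
= 136 + 11.2
= 147.2 mmol/L

147 mmol/L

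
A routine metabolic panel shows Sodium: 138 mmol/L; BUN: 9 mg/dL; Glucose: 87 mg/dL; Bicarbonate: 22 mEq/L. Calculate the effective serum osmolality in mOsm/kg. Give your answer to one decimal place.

280.8 mOsm/kg

Effective osmolality excludes urea (freely permeant across cell membranes):
2·Na + glucose/18
= 2·138 + 87/18
= 276 + 4.83
= 280.83 mOsm/kg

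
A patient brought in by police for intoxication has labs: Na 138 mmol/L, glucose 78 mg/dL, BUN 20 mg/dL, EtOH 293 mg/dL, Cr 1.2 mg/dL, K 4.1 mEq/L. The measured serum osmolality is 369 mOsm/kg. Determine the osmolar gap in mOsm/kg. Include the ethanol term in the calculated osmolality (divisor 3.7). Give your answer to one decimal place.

2.3 mOsm/kg

Calculated osmolality = 2·Na + glucose/18 + BUN/2.8 + ethanol/3.7
= 2·138 + 78/18 + 20/2.8 + 293/3.7
= 276 + 4.33 + 7.14 + 79.19
= 366.66 mOsm/kg ≈ 366.7 mOsm/kg
Osmolar gap = measured − calculated = 369 − 366.7 = 2.3 mOsm/kg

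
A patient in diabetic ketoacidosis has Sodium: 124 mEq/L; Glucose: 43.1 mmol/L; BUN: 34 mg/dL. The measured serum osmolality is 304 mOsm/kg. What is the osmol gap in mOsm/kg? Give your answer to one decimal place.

Calculated osmolality = 2·Na + glucose + BUN/2.8
= 2·124 + 43.1 + 34/2.8
= 248 + 43.10 + 12.14
= 303.24 mOsm/kg ≈ 303.2 mOsm/kg
Osmolar gap = measured − calculated = 304 − 303.2 = 0.8 mOsm/kg

0.8 mOsm/kg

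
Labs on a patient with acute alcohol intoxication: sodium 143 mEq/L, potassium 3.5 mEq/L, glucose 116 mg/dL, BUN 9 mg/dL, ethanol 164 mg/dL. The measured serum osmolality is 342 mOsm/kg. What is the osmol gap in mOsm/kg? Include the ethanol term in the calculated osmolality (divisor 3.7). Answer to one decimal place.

2.0 mOsm/kg

Calculated osmolality = 2·Na + glucose/18 + BUN/2.8 + ethanol/3.7
= 2·143 + 116/18 + 9/2.8 + 164/3.7
= 286 + 6.44 + 3.21 + 44.32
= 339.97 mOsm/kg ≈ 340.0 mOsm/kg
Osmolar gap = measured − calculated = 342 − 340.0 = 2.0 mOsm/kg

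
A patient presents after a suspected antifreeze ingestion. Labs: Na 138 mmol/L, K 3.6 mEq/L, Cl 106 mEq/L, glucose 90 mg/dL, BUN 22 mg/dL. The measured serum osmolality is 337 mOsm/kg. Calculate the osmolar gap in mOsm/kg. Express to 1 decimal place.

48.1 mOsm/kg

Calculated osmolality = 2·Na + glucose/18 + BUN/2.8
= 2·138 + 90/18 + 22/2.8
= 276 + 5 + 7.86
= 288.86 mOsm/kg ≈ 288.9 mOsm/kg
Osmolar gap = measured − calculated = 337 − 288.9 = 48.1 mOsm/kg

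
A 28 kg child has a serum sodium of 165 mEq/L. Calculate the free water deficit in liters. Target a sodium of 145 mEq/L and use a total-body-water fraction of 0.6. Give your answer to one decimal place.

2.3 L

TBW = 0.6 · 28 = 16.8 L
Free water deficit = TBW · (Na/145 − 1)
= 16.8 · (165/145 − 1)
= 16.8 · 0.1379
= 2.32 L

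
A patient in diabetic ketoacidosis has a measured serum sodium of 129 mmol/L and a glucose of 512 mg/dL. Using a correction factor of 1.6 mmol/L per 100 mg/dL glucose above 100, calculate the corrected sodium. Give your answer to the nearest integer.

136 mmol/L

Corrected Na = measured Na + 1.6 · (glucose − 100)/100
= 129 + 1.6 · (512 − 100)/100
= 129 + 6.6
= 135.6 mmol/L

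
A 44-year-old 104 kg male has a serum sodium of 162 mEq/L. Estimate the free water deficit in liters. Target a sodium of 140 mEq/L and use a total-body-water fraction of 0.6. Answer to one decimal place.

9.8 L

TBW = 0.6 · 104 = 62.4 L
Free water deficit = TBW · (Na/140 − 1)
= 62.4 · (162/140 − 1)
= 62.4 · 0.1571
= 9.8 L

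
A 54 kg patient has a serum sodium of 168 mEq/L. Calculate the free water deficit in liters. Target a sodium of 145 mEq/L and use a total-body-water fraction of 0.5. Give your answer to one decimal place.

4.3 L

TBW = 0.5 · 54 = 27 L
Free water deficit = TBW · (Na/145 − 1)
= 27 · (168/145 − 1)
= 27 · 0.1586
= 4.28 L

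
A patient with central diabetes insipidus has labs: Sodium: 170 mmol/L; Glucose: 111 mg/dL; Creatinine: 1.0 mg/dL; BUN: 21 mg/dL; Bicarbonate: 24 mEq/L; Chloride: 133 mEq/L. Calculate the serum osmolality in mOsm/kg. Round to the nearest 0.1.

353.7 mOsm/kg

Calculated osmolality = 2·Na + glucose/18 + BUN/2.8
= 2·170 + 111/18 + 21/2.8
= 340 + 6.17 + 7.50
= 353.67 mOsm/kg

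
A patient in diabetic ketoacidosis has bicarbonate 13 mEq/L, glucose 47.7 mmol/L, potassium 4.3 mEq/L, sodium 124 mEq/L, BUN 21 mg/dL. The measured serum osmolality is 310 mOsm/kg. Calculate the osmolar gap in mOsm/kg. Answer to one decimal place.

Calculated osmolality = 2·Na + glucose + BUN/2.8
= 2·124 + 47.7 + 21/2.8
= 248 + 47.70 + 7.50
= 303.2 mOsm/kg ≈ 303.2 mOsm/kg
Osmolar gap = measured − calculated = 310 − 303.2 = 6.8 mOsm/kg

6.8 mOsm/kg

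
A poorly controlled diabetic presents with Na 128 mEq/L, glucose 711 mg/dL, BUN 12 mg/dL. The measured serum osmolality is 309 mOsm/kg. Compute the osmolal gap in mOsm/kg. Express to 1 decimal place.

Calculated osmolality = 2·Na + glucose/18 + BUN/2.8
= 2·128 + 711/18 + 12/2.8
= 256 + 39.50 + 4.29
= 299.79 mOsm/kg ≈ 299.8 mOsm/kg
Osmolar gap = measured − calculated = 309 − 299.8 = 9.2 mOsm/kg

9.2 mOsm/kg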